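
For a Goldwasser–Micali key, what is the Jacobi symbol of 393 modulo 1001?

-1

393 ≡ 1 (mod 4), so quadratic reciprocity gives (393/1001) = (1001/393). Reduce: 1001 ≡ 215 (mod 393). Now have (215/393).
393 ≡ 1 (mod 4), so quadratic reciprocity gives (215/393) = (393/215). Reduce: 393 ≡ 178 (mod 215). Now have (178/215).
Factor out 2: 178 = 2·89. Since 215 ≡ 7 (mod 8), (2/215) = +1. Now have (89/215).
89 ≡ 1 (mod 4), so quadratic reciprocity gives (89/215) = (215/89). Reduce: 215 ≡ 37 (mod 89). Now have (37/89).
37 ≡ 1 (mod 4), so quadratic reciprocity gives (37/89) = (89/37). Reduce: 89 ≡ 15 (mod 37). Now have (15/37).
37 ≡ 1 (mod 4), so quadratic reciprocity gives (15/37) = (37/15). Reduce: 37 ≡ 7 (mod 15). Now have (7/15).
Both 7 ≡ 3 and 15 ≡ 3 (mod 4), so reciprocity gives (7/15) = -(15/7). Reduce: 15 ≡ 1 (mod 7). Now have -(1/7).
(1/7) = 1. Collecting the sign factors: -1.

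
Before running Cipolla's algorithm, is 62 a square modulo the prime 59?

yes

Reduce the numerator: 62 ≡ 3 (mod 59), so (62/59) = (3/59).
Both 3 ≡ 3 and 59 ≡ 3 (mod 4), so reciprocity gives (3/59) = -(59/3). Reduce: 59 ≡ 2 (mod 3). Now have -(2/3).
Factor out 2: 2 = 2. Since 3 ≡ 3 (mod 8), (2/3) = -1. Now have (1/3).
(1/3) = 1. Collecting the sign factors: 1.
(62/59) = 1, and 59 is prime, so 62 is a quadratic residue mod 59.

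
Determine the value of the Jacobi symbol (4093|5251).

4093 ≡ 1 (mod 4), so quadratic reciprocity gives (4093|5251) = (5251|4093). Reduce: 5251 ≡ 1158 (mod 4093). Now have (1158|4093).
Factor out 2: 1158 = 2·579. Since 4093 ≡ 5 (mod 8), (2|4093) = -1. Now have -(579|4093).
4093 ≡ 1 (mod 4), so quadratic reciprocity gives (579|4093) = (4093|579). Reduce: 4093 ≡ 40 (mod 579). Now have -(40|579).
Factor out 2: 40 = 2^3·5. Since 579 ≡ 3 (mod 8), (2|579) = -1, and (2|579)^3 = -1. Now have (5|579).
5 ≡ 1 (mod 4), so quadratic reciprocity gives (5|579) = (579|5). Reduce: 579 ≡ 4 (mod 5). Now have (4|5).
Factor out 2: 4 = 2^2. Since 5 ≡ 5 (mod 8), (2|5) = -1, and (2|5)^2 = +1. Now have (1|5).
(1|5) = 1. Collecting the sign factors: 1.

1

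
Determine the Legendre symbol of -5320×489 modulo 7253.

By multiplicativity, (-5320·489/7253) = (-5320/7253)·(489/7253).
First factor (-5320/7253):
Pull out -1: (-5320/7253) = (-1/7253)·(5320/7253). Since 7253 ≡ 1 (mod 4), (-1/7253) = +1. Now have (5320/7253).
Factor out 2: 5320 = 2^3·665. Since 7253 ≡ 5 (mod 8), (2/7253) = -1, and (2/7253)^3 = -1. Now have -(665/7253).
665 ≡ 1 (mod 4), so quadratic reciprocity gives (665/7253) = (7253/665). Reduce: 7253 ≡ 603 (mod 665). Now have -(603/665).
665 ≡ 1 (mod 4), so quadratic reciprocity gives (603/665) = (665/603). Reduce: 665 ≡ 62 (mod 603). Now have -(62/603).
Factor out 2: 62 = 2·31. Since 603 ≡ 3 (mod 8), (2/603) = -1. Now have (31/603).
Both 31 ≡ 3 and 603 ≡ 3 (mod 4), so reciprocity gives (31/603) = -(603/31). Reduce: 603 ≡ 14 (mod 31). Now have -(14/31).
Factor out 2: 14 = 2·7. Since 31 ≡ 7 (mod 8), (2/31) = +1. Now have -(7/31).
Both 7 ≡ 3 and 31 ≡ 3 (mod 4), so reciprocity gives (7/31) = -(31/7). Reduce: 31 ≡ 3 (mod 7). Now have (3/7).
Both 3 ≡ 3 and 7 ≡ 3 (mod 4), so reciprocity gives (3/7) = -(7/3). Reduce: 7 ≡ 1 (mod 3). Now have -(1/3).
(1/3) = 1. Collecting the sign factors: -1.
Second factor (489/7253):
489 ≡ 1 (mod 4), so quadratic reciprocity gives (489/7253) = (7253/489). Reduce: 7253 ≡ 407 (mod 489). Now have (407/489).
489 ≡ 1 (mod 4), so quadratic reciprocity gives (407/489) = (489/407). Reduce: 489 ≡ 82 (mod 407). Now have (82/407).
Factor out 2: 82 = 2·41. Since 407 ≡ 7 (mod 8), (2/407) = +1. Now have (41/407).
41 ≡ 1 (mod 4), so quadratic reciprocity gives (41/407) = (407/41). Reduce: 407 ≡ 38 (mod 41). Now have (38/41).
Factor out 2: 38 = 2·19. Since 41 ≡ 1 (mod 8), (2/41) = +1. Now have (19/41).
41 ≡ 1 (mod 4), so quadratic reciprocity gives (19/41) = (41/19). Reduce: 41 ≡ 3 (mod 19). Now have (3/19).
Both 3 ≡ 3 and 19 ≡ 3 (mod 4), so reciprocity gives (3/19) = -(19/3). Reduce: 19 ≡ 1 (mod 3). Now have -(1/3).
(1/3) = 1. Collecting the sign factors: -1.
Product: (-1)·(-1) = 1.

1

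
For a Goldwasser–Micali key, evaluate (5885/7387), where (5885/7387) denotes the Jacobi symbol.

(5885/7387)
  = (7387/5885)    [QR: 5885 ≡ 1 mod 4, sign kept]
  = (1502/5885)    [7387 ≡ 1502 mod 5885]
  = -(751/5885)    [5885 ≡ 5 mod 8 ⇒ (2/5885) = -1]
  = -(5885/751)    [QR: 5885 ≡ 1 mod 4, sign kept]
  = -(628/751)    [5885 ≡ 628 mod 751]
  = -(157/751)    [751 ≡ 7 mod 8 ⇒ (2/751)^2 = +1]
  = -(751/157)    [QR: 157 ≡ 1 mod 4, sign kept]
  = -(123/157)    [751 ≡ 123 mod 157]
  = -(157/123)    [QR: 157 ≡ 1 mod 4, sign kept]
  = -(34/123)    [157 ≡ 34 mod 123]
  = (17/123)    [123 ≡ 3 mod 8 ⇒ (2/123) = -1]
  = (123/17)    [QR: 17 ≡ 1 mod 4, sign kept]
  = (4/17)    [123 ≡ 4 mod 17]
  = (1/17)    [17 ≡ 1 mod 8 ⇒ (2/17)^2 = +1]
  = 1    [(1/17) = 1]

1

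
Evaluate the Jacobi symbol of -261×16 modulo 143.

1

By multiplicativity, (-261·16 / 143) = (-261 / 143)·(16 / 143).
First factor (-261 / 143):
(-261 / 143)
  = -(261 / 143)    [143 ≡ 3 mod 4 ⇒ (-1 / 143) = -1]
  = -(118 / 143)    [261 ≡ 118 mod 143]
  = -(59 / 143)    [143 ≡ 7 mod 8 ⇒ (2 / 143) = +1]
  = (143 / 59)    [QR: both ≡ 3 mod 4, sign flips]
  = (25 / 59)    [143 ≡ 25 mod 59]
  = (59 / 25)    [QR: 25 ≡ 1 mod 4, sign kept]
  = (9 / 25)    [59 ≡ 9 mod 25]
  = (25 / 9)    [QR: 9 ≡ 1 mod 4, sign kept]
  = (7 / 9)    [25 ≡ 7 mod 9]
  = (9 / 7)    [QR: 9 ≡ 1 mod 4, sign kept]
  = (2 / 7)    [9 ≡ 2 mod 7]
  = (1 / 7)    [7 ≡ 7 mod 8 ⇒ (2 / 7) = +1]
  = 1    [(1 / 7) = 1]
Second factor (16 / 143):
(16 / 143)
  = (1 / 143)    [143 ≡ 7 mod 8 ⇒ (2 / 143)^4 = +1]
  = 1    [(1 / 143) = 1]
Product: (1)·(1) = 1.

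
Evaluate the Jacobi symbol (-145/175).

Reduce the numerator: -145 ≡ 30 (mod 175), so (-145/175) = (30/175).
Factor out 2: 30 = 2·15. Since 175 ≡ 7 (mod 8), (2/175) = +1. Now have (15/175).
Both 15 ≡ 3 and 175 ≡ 3 (mod 4), so reciprocity gives (15/175) = -(175/15). Reduce: 175 ≡ 10 (mod 15). Now have -(10/15).
Factor out 2: 10 = 2·5. Since 15 ≡ 7 (mod 8), (2/15) = +1. Now have -(5/15).
5 ≡ 1 (mod 4), so quadratic reciprocity gives (5/15) = (15/5). Reduce: 15 ≡ 0 (mod 5). Now have -(0/5).
The numerator is now 0 with denominator 5 > 1: the symbol is 0.

0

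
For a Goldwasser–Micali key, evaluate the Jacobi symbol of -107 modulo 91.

Reduce the numerator: -107 ≡ 75 (mod 91), so (-107/91) = (75/91).
Both 75 ≡ 3 and 91 ≡ 3 (mod 4), so reciprocity gives (75/91) = -(91/75). Reduce: 91 ≡ 16 (mod 75). Now have -(16/75).
Factor out 2: 16 = 2^4. Since 75 ≡ 3 (mod 8), (2/75) = -1, and (2/75)^4 = +1. Now have -(1/75).
(1/75) = 1. Collecting the sign factors: -1.

-1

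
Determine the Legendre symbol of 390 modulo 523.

-1

Factor out 2: 390 = 2·195. Since 523 ≡ 3 (mod 8), (2/523) = -1. Now have -(195/523).
Both 195 ≡ 3 and 523 ≡ 3 (mod 4), so reciprocity gives (195/523) = -(523/195). Reduce: 523 ≡ 133 (mod 195). Now have (133/195).
133 ≡ 1 (mod 4), so quadratic reciprocity gives (133/195) = (195/133). Reduce: 195 ≡ 62 (mod 133). Now have (62/133).
Factor out 2: 62 = 2·31. Since 133 ≡ 5 (mod 8), (2/133) = -1. Now have -(31/133).
133 ≡ 1 (mod 4), so quadratic reciprocity gives (31/133) = (133/31). Reduce: 133 ≡ 9 (mod 31). Now have -(9/31).
9 ≡ 1 (mod 4), so quadratic reciprocity gives (9/31) = (31/9). Reduce: 31 ≡ 4 (mod 9). Now have -(4/9).
Factor out 2: 4 = 2^2. Since 9 ≡ 1 (mod 8), (2/9) = +1, and (2/9)^2 = +1. Now have -(1/9).
(1/9) = 1. Collecting the sign factors: -1.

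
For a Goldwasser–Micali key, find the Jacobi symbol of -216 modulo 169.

1

Pull out -1: (-216 / 169) = (-1 / 169)·(216 / 169). Since 169 ≡ 1 (mod 4), (-1 / 169) = +1. Now have (216 / 169).
Reduce the numerator: 216 ≡ 47 (mod 169), so (216 / 169) = (47 / 169).
169 ≡ 1 (mod 4), so quadratic reciprocity gives (47 / 169) = (169 / 47). Reduce: 169 ≡ 28 (mod 47). Now have (28 / 47).
Factor out 2: 28 = 2^2·7. Since 47 ≡ 7 (mod 8), (2 / 47) = +1, and (2 / 47)^2 = +1. Now have (7 / 47).
Both 7 ≡ 3 and 47 ≡ 3 (mod 4), so reciprocity gives (7 / 47) = -(47 / 7). Reduce: 47 ≡ 5 (mod 7). Now have -(5 / 7).
5 ≡ 1 (mod 4), so quadratic reciprocity gives (5 / 7) = (7 / 5). Reduce: 7 ≡ 2 (mod 5). Now have -(2 / 5).
Factor out 2: 2 = 2. Since 5 ≡ 5 (mod 8), (2 / 5) = -1. Now have (1 / 5).
(1 / 5) = 1. Collecting the sign factors: 1.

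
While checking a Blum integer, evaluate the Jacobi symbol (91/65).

0

Reduce the numerator: 91 ≡ 26 (mod 65), so (91/65) = (26/65).
Factor out 2: 26 = 2·13. Since 65 ≡ 1 (mod 8), (2/65) = +1. Now have (13/65).
13 ≡ 1 (mod 4), so quadratic reciprocity gives (13/65) = (65/13). Reduce: 65 ≡ 0 (mod 13). Now have (0/13).
The numerator is now 0 with denominator 13 > 1: the symbol is 0.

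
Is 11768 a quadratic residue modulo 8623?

Reduce the numerator: 11768 ≡ 3145 (mod 8623), so (11768/8623) = (3145/8623).
3145 ≡ 1 (mod 4), so quadratic reciprocity gives (3145/8623) = (8623/3145). Reduce: 8623 ≡ 2333 (mod 3145). Now have (2333/3145).
2333 ≡ 1 (mod 4), so quadratic reciprocity gives (2333/3145) = (3145/2333). Reduce: 3145 ≡ 812 (mod 2333). Now have (812/2333).
Factor out 2: 812 = 2^2·203. Since 2333 ≡ 5 (mod 8), (2/2333) = -1, and (2/2333)^2 = +1. Now have (203/2333).
2333 ≡ 1 (mod 4), so quadratic reciprocity gives (203/2333) = (2333/203). Reduce: 2333 ≡ 100 (mod 203). Now have (100/203).
Factor out 2: 100 = 2^2·25. Since 203 ≡ 3 (mod 8), (2/203) = -1, and (2/203)^2 = +1. Now have (25/203).
25 ≡ 1 (mod 4), so quadratic reciprocity gives (25/203) = (203/25). Reduce: 203 ≡ 3 (mod 25). Now have (3/25).
25 ≡ 1 (mod 4), so quadratic reciprocity gives (3/25) = (25/3). Reduce: 25 ≡ 1 (mod 3). Now have (1/3).
(1/3) = 1. Collecting the sign factors: 1.
The Legendre symbol is 1, so x^2 ≡ 11768 (mod 8623) has solution.

yes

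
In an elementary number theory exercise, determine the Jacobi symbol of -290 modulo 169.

Pull out -1: (-290/169) = (-1/169)·(290/169). Since 169 ≡ 1 (mod 4), (-1/169) = +1. Now have (290/169).
Reduce the numerator: 290 ≡ 121 (mod 169), so (290/169) = (121/169).
121 ≡ 1 (mod 4), so quadratic reciprocity gives (121/169) = (169/121). Reduce: 169 ≡ 48 (mod 121). Now have (48/121).
Factor out 2: 48 = 2^4·3. Since 121 ≡ 1 (mod 8), (2/121) = +1, and (2/121)^4 = +1. Now have (3/121).
121 ≡ 1 (mod 4), so quadratic reciprocity gives (3/121) = (121/3). Reduce: 121 ≡ 1 (mod 3). Now have (1/3).
(1/3) = 1. Collecting the sign factors: 1.

1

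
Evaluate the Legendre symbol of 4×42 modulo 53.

1

By multiplicativity, (4·42|53) = (4|53)·(42|53).
First factor (4|53):
(4|53)
  = (1|53)    [53 ≡ 5 mod 8 ⇒ (2|53)^2 = +1]
  = 1    [(1|53) = 1]
Second factor (42|53):
(42|53)
  = -(21|53)    [53 ≡ 5 mod 8 ⇒ (2|53) = -1]
  = -(53|21)    [QR: 21 ≡ 1 mod 4, sign kept]
  = -(11|21)    [53 ≡ 11 mod 21]
  = -(21|11)    [QR: 21 ≡ 1 mod 4, sign kept]
  = -(10|11)    [21 ≡ 10 mod 11]
  = (5|11)    [11 ≡ 3 mod 8 ⇒ (2|11) = -1]
  = (11|5)    [QR: 5 ≡ 1 mod 4, sign kept]
  = (1|5)    [11 ≡ 1 mod 5]
  = 1    [(1|5) = 1]
Product: (1)·(1) = 1.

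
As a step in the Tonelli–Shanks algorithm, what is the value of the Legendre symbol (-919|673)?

(-919|673)
  = (427|673)    [-919 ≡ 427 mod 673]
  = (673|427)    [QR: 673 ≡ 1 mod 4, sign kept]
  = (246|427)    [673 ≡ 246 mod 427]
  = -(123|427)    [427 ≡ 3 mod 8 ⇒ (2|427) = -1]
  = (427|123)    [QR: both ≡ 3 mod 4, sign flips]
  = (58|123)    [427 ≡ 58 mod 123]
  = -(29|123)    [123 ≡ 3 mod 8 ⇒ (2|123) = -1]
  = -(123|29)    [QR: 29 ≡ 1 mod 4, sign kept]
  = -(7|29)    [123 ≡ 7 mod 29]
  = -(29|7)    [QR: 29 ≡ 1 mod 4, sign kept]
  = -(1|7)    [29 ≡ 1 mod 7]
  = -1    [(1|7) = 1]

-1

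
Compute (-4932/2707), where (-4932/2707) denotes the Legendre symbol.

(-4932/2707)
  = (482/2707)    [-4932 ≡ 482 mod 2707]
  = -(241/2707)    [2707 ≡ 3 mod 8 ⇒ (2/2707) = -1]
  = -(2707/241)    [QR: 241 ≡ 1 mod 4, sign kept]
  = -(56/241)    [2707 ≡ 56 mod 241]
  = -(7/241)    [241 ≡ 1 mod 8 ⇒ (2/241)^3 = +1]
  = -(241/7)    [QR: 241 ≡ 1 mod 4, sign kept]
  = -(3/7)    [241 ≡ 3 mod 7]
  = (7/3)    [QR: both ≡ 3 mod 4, sign flips]
  = (1/3)    [7 ≡ 1 mod 3]
  = 1    [(1/3) = 1]

1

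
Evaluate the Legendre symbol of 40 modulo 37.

1

(40|37)
  = (3|37)    [40 ≡ 3 mod 37]
  = (37|3)    [QR: 37 ≡ 1 mod 4, sign kept]
  = (1|3)    [37 ≡ 1 mod 3]
  = 1    [(1|3) = 1]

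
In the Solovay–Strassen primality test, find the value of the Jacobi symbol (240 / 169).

Reduce the numerator: 240 ≡ 71 (mod 169), so (240 / 169) = (71 / 169).
169 ≡ 1 (mod 4), so quadratic reciprocity gives (71 / 169) = (169 / 71). Reduce: 169 ≡ 27 (mod 71). Now have (27 / 71).
Both 27 ≡ 3 and 71 ≡ 3 (mod 4), so reciprocity gives (27 / 71) = -(71 / 27). Reduce: 71 ≡ 17 (mod 27). Now have -(17 / 27).
17 ≡ 1 (mod 4), so quadratic reciprocity gives (17 / 27) = (27 / 17). Reduce: 27 ≡ 10 (mod 17). Now have -(10 / 17).
Factor out 2: 10 = 2·5. Since 17 ≡ 1 (mod 8), (2 / 17) = +1. Now have -(5 / 17).
5 ≡ 1 (mod 4), so quadratic reciprocity gives (5 / 17) = (17 / 5). Reduce: 17 ≡ 2 (mod 5). Now have -(2 / 5).
Factor out 2: 2 = 2. Since 5 ≡ 5 (mod 8), (2 / 5) = -1. Now have (1 / 5).
(1 / 5) = 1. Collecting the sign factors: 1.

1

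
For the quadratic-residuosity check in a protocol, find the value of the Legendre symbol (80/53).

(80/53)
  = (27/53)    [80 ≡ 27 mod 53]
  = (53/27)    [QR: 53 ≡ 1 mod 4, sign kept]
  = (26/27)    [53 ≡ 26 mod 27]
  = -(13/27)    [27 ≡ 3 mod 8 ⇒ (2/27) = -1]
  = -(27/13)    [QR: 13 ≡ 1 mod 4, sign kept]
  = -(1/13)    [27 ≡ 1 mod 13]
  = -1    [(1/13) = 1]

-1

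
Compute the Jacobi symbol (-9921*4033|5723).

1

By multiplicativity, (-9921·4033|5723) = (-9921|5723)·(4033|5723).
First factor (-9921|5723):
Reduce the numerator: -9921 ≡ 1525 (mod 5723), so (-9921|5723) = (1525|5723).
1525 ≡ 1 (mod 4), so quadratic reciprocity gives (1525|5723) = (5723|1525). Reduce: 5723 ≡ 1148 (mod 1525). Now have (1148|1525).
Factor out 2: 1148 = 2^2·287. Since 1525 ≡ 5 (mod 8), (2|1525) = -1, and (2|1525)^2 = +1. Now have (287|1525).
1525 ≡ 1 (mod 4), so quadratic reciprocity gives (287|1525) = (1525|287). Reduce: 1525 ≡ 90 (mod 287). Now have (90|287).
Factor out 2: 90 = 2·45. Since 287 ≡ 7 (mod 8), (2|287) = +1. Now have (45|287).
45 ≡ 1 (mod 4), so quadratic reciprocity gives (45|287) = (287|45). Reduce: 287 ≡ 17 (mod 45). Now have (17|45).
17 ≡ 1 (mod 4), so quadratic reciprocity gives (17|45) = (45|17). Reduce: 45 ≡ 11 (mod 17). Now have (11|17).
17 ≡ 1 (mod 4), so quadratic reciprocity gives (11|17) = (17|11). Reduce: 17 ≡ 6 (mod 11). Now have (6|11).
Factor out 2: 6 = 2·3. Since 11 ≡ 3 (mod 8), (2|11) = -1. Now have -(3|11).
Both 3 ≡ 3 and 11 ≡ 3 (mod 4), so reciprocity gives (3|11) = -(11|3). Reduce: 11 ≡ 2 (mod 3). Now have (2|3).
Factor out 2: 2 = 2. Since 3 ≡ 3 (mod 8), (2|3) = -1. Now have -(1|3).
(1|3) = 1. Collecting the sign factors: -1.
Second factor (4033|5723):
4033 ≡ 1 (mod 4), so quadratic reciprocity gives (4033|5723) = (5723|4033). Reduce: 5723 ≡ 1690 (mod 4033). Now have (1690|4033).
Factor out 2: 1690 = 2·845. Since 4033 ≡ 1 (mod 8), (2|4033) = +1. Now have (845|4033).
845 ≡ 1 (mod 4), so quadratic reciprocity gives (845|4033) = (4033|845). Reduce: 4033 ≡ 653 (mod 845). Now have (653|845).
653 ≡ 1 (mod 4), so quadratic reciprocity gives (653|845) = (845|653). Reduce: 845 ≡ 192 (mod 653). Now have (192|653).
Factor out 2: 192 = 2^6·3. Since 653 ≡ 5 (mod 8), (2|653) = -1, and (2|653)^6 = +1. Now have (3|653).
653 ≡ 1 (mod 4), so quadratic reciprocity gives (3|653) = (653|3). Reduce: 653 ≡ 2 (mod 3). Now have (2|3).
Factor out 2: 2 = 2. Since 3 ≡ 3 (mod 8), (2|3) = -1. Now have -(1|3).
(1|3) = 1. Collecting the sign factors: -1.
Product: (-1)·(-1) = 1.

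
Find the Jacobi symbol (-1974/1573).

Reduce the numerator: -1974 ≡ 1172 (mod 1573), so (-1974/1573) = (1172/1573).
Factor out 2: 1172 = 2^2·293. Since 1573 ≡ 5 (mod 8), (2/1573) = -1, and (2/1573)^2 = +1. Now have (293/1573).
293 ≡ 1 (mod 4), so quadratic reciprocity gives (293/1573) = (1573/293). Reduce: 1573 ≡ 108 (mod 293). Now have (108/293).
Factor out 2: 108 = 2^2·27. Since 293 ≡ 5 (mod 8), (2/293) = -1, and (2/293)^2 = +1. Now have (27/293).
293 ≡ 1 (mod 4), so quadratic reciprocity gives (27/293) = (293/27). Reduce: 293 ≡ 23 (mod 27). Now have (23/27).
Both 23 ≡ 3 and 27 ≡ 3 (mod 4), so reciprocity gives (23/27) = -(27/23). Reduce: 27 ≡ 4 (mod 23). Now have -(4/23).
Factor out 2: 4 = 2^2. Since 23 ≡ 7 (mod 8), (2/23) = +1, and (2/23)^2 = +1. Now have -(1/23).
(1/23) = 1. Collecting the sign factors: -1.

-1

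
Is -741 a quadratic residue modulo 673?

Reduce the numerator: -741 ≡ 605 (mod 673), so (-741|673) = (605|673).
605 ≡ 1 (mod 4), so quadratic reciprocity gives (605|673) = (673|605). Reduce: 673 ≡ 68 (mod 605). Now have (68|605).
Factor out 2: 68 = 2^2·17. Since 605 ≡ 5 (mod 8), (2|605) = -1, and (2|605)^2 = +1. Now have (17|605).
17 ≡ 1 (mod 4), so quadratic reciprocity gives (17|605) = (605|17). Reduce: 605 ≡ 10 (mod 17). Now have (10|17).
Factor out 2: 10 = 2·5. Since 17 ≡ 1 (mod 8), (2|17) = +1. Now have (5|17).
5 ≡ 1 (mod 4), so quadratic reciprocity gives (5|17) = (17|5). Reduce: 17 ≡ 2 (mod 5). Now have (2|5).
Factor out 2: 2 = 2. Since 5 ≡ 5 (mod 8), (2|5) = -1. Now have -(1|5).
(1|5) = 1. Collecting the sign factors: -1.
The Legendre symbol is -1, so x^2 ≡ -741 (mod 673) has no solution.

no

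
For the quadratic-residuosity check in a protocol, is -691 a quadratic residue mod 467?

(-691/467)
  = -(691/467)    [467 ≡ 3 mod 4 ⇒ (-1/467) = -1]
  = -(224/467)    [691 ≡ 224 mod 467]
  = (7/467)    [467 ≡ 3 mod 8 ⇒ (2/467)^5 = -1]
  = -(467/7)    [QR: both ≡ 3 mod 4, sign flips]
  = -(5/7)    [467 ≡ 5 mod 7]
  = -(7/5)    [QR: 5 ≡ 1 mod 4, sign kept]
  = -(2/5)    [7 ≡ 2 mod 5]
  = (1/5)    [5 ≡ 5 mod 8 ⇒ (2/5) = -1]
  = 1    [(1/5) = 1]
(-691/467) = 1, and 467 is prime, so -691 is a quadratic residue mod 467.

yes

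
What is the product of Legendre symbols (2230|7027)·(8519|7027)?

-1

By multiplicativity, (2230·8519|7027) = (2230|7027)·(8519|7027).
First factor (2230|7027):
(2230|7027)
  = -(1115|7027)    [7027 ≡ 3 mod 8 ⇒ (2|7027) = -1]
  = (7027|1115)    [QR: both ≡ 3 mod 4, sign flips]
  = (337|1115)    [7027 ≡ 337 mod 1115]
  = (1115|337)    [QR: 337 ≡ 1 mod 4, sign kept]
  = (104|337)    [1115 ≡ 104 mod 337]
  = (13|337)    [337 ≡ 1 mod 8 ⇒ (2|337)^3 = +1]
  = (337|13)    [QR: 13 ≡ 1 mod 4, sign kept]
  = (12|13)    [337 ≡ 12 mod 13]
  = (3|13)    [13 ≡ 5 mod 8 ⇒ (2|13)^2 = +1]
  = (13|3)    [QR: 13 ≡ 1 mod 4, sign kept]
  = (1|3)    [13 ≡ 1 mod 3]
  = 1    [(1|3) = 1]
Second factor (8519|7027):
(8519|7027)
  = (1492|7027)    [8519 ≡ 1492 mod 7027]
  = (373|7027)    [7027 ≡ 3 mod 8 ⇒ (2|7027)^2 = +1]
  = (7027|373)    [QR: 373 ≡ 1 mod 4, sign kept]
  = (313|373)    [7027 ≡ 313 mod 373]
  = (373|313)    [QR: 313 ≡ 1 mod 4, sign kept]
  = (60|313)    [373 ≡ 60 mod 313]
  = (15|313)    [313 ≡ 1 mod 8 ⇒ (2|313)^2 = +1]
  = (313|15)    [QR: 313 ≡ 1 mod 4, sign kept]
  = (13|15)    [313 ≡ 13 mod 15]
  = (15|13)    [QR: 13 ≡ 1 mod 4, sign kept]
  = (2|13)    [15 ≡ 2 mod 13]
  = -(1|13)    [13 ≡ 5 mod 8 ⇒ (2|13) = -1]
  = -1    [(1|13) = 1]
Product: (1)·(-1) = -1.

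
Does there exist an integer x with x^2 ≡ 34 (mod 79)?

no

Factor out 2: 34 = 2·17. Since 79 ≡ 7 (mod 8), (2/79) = +1. Now have (17/79).
17 ≡ 1 (mod 4), so quadratic reciprocity gives (17/79) = (79/17). Reduce: 79 ≡ 11 (mod 17). Now have (11/17).
17 ≡ 1 (mod 4), so quadratic reciprocity gives (11/17) = (17/11). Reduce: 17 ≡ 6 (mod 11). Now have (6/11).
Factor out 2: 6 = 2·3. Since 11 ≡ 3 (mod 8), (2/11) = -1. Now have -(3/11).
Both 3 ≡ 3 and 11 ≡ 3 (mod 4), so reciprocity gives (3/11) = -(11/3). Reduce: 11 ≡ 2 (mod 3). Now have (2/3).
Factor out 2: 2 = 2. Since 3 ≡ 3 (mod 8), (2/3) = -1. Now have -(1/3).
(1/3) = 1. Collecting the sign factors: -1.
(34/79) = -1, and 79 is prime, so 34 is not a quadratic residue mod 79.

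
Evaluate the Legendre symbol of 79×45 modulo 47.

By multiplicativity, (79·45/47) = (79/47)·(45/47).
First factor (79/47):
(79/47)
  = (32/47)    [79 ≡ 32 mod 47]
  = (1/47)    [47 ≡ 7 mod 8 ⇒ (2/47)^5 = +1]
  = 1    [(1/47) = 1]
Second factor (45/47):
(45/47)
  = (47/45)    [QR: 45 ≡ 1 mod 4, sign kept]
  = (2/45)    [47 ≡ 2 mod 45]
  = -(1/45)    [45 ≡ 5 mod 8 ⇒ (2/45) = -1]
  = -1    [(1/45) = 1]
Product: (1)·(-1) = -1.

-1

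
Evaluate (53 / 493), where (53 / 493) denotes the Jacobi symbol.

(53 / 493)
  = (493 / 53)    [QR: 53 ≡ 1 mod 4, sign kept]
  = (16 / 53)    [493 ≡ 16 mod 53]
  = (1 / 53)    [53 ≡ 5 mod 8 ⇒ (2 / 53)^4 = +1]
  = 1    [(1 / 53) = 1]

1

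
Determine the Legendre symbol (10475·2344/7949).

By multiplicativity, (10475·2344/7949) = (10475/7949)·(2344/7949).
First factor (10475/7949):
(10475/7949)
  = (2526/7949)    [10475 ≡ 2526 mod 7949]
  = -(1263/7949)    [7949 ≡ 5 mod 8 ⇒ (2/7949) = -1]
  = -(7949/1263)    [QR: 7949 ≡ 1 mod 4, sign kept]
  = -(371/1263)    [7949 ≡ 371 mod 1263]
  = (1263/371)    [QR: both ≡ 3 mod 4, sign flips]
  = (150/371)    [1263 ≡ 150 mod 371]
  = -(75/371)    [371 ≡ 3 mod 8 ⇒ (2/371) = -1]
  = (371/75)    [QR: both ≡ 3 mod 4, sign flips]
  = (71/75)    [371 ≡ 71 mod 75]
  = -(75/71)    [QR: both ≡ 3 mod 4, sign flips]
  = -(4/71)    [75 ≡ 4 mod 71]
  = -(1/71)    [71 ≡ 7 mod 8 ⇒ (2/71)^2 = +1]
  = -1    [(1/71) = 1]
Second factor (2344/7949):
(2344/7949)
  = -(293/7949)    [7949 ≡ 5 mod 8 ⇒ (2/7949)^3 = -1]
  = -(7949/293)    [QR: 293 ≡ 1 mod 4, sign kept]
  = -(38/293)    [7949 ≡ 38 mod 293]
  = (19/293)    [293 ≡ 5 mod 8 ⇒ (2/293) = -1]
  = (293/19)    [QR: 293 ≡ 1 mod 4, sign kept]
  = (8/19)    [293 ≡ 8 mod 19]
  = -(1/19)    [19 ≡ 3 mod 8 ⇒ (2/19)^3 = -1]
  = -1    [(1/19) = 1]
Product: (-1)·(-1) = 1.

1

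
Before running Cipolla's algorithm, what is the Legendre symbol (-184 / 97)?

-1

Reduce the numerator: -184 ≡ 10 (mod 97), so (-184 / 97) = (10 / 97).
Factor out 2: 10 = 2·5. Since 97 ≡ 1 (mod 8), (2 / 97) = +1. Now have (5 / 97).
5 ≡ 1 (mod 4), so quadratic reciprocity gives (5 / 97) = (97 / 5). Reduce: 97 ≡ 2 (mod 5). Now have (2 / 5).
Factor out 2: 2 = 2. Since 5 ≡ 5 (mod 8), (2 / 5) = -1. Now have -(1 / 5).
(1 / 5) = 1. Collecting the sign factors: -1.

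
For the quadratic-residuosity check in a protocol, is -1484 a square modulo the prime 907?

Reduce the numerator: -1484 ≡ 330 (mod 907), so (-1484/907) = (330/907).
Factor out 2: 330 = 2·165. Since 907 ≡ 3 (mod 8), (2/907) = -1. Now have -(165/907).
165 ≡ 1 (mod 4), so quadratic reciprocity gives (165/907) = (907/165). Reduce: 907 ≡ 82 (mod 165). Now have -(82/165).
Factor out 2: 82 = 2·41. Since 165 ≡ 5 (mod 8), (2/165) = -1. Now have (41/165).
41 ≡ 1 (mod 4), so quadratic reciprocity gives (41/165) = (165/41). Reduce: 165 ≡ 1 (mod 41). Now have (1/41).
(1/41) = 1. Collecting the sign factors: 1.
The Legendre symbol is 1, so x^2 ≡ -1484 (mod 907) has solution.

yes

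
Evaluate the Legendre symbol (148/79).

-1

(148/79)
  = (69/79)    [148 ≡ 69 mod 79]
  = (79/69)    [QR: 69 ≡ 1 mod 4, sign kept]
  = (10/69)    [79 ≡ 10 mod 69]
  = -(5/69)    [69 ≡ 5 mod 8 ⇒ (2/69) = -1]
  = -(69/5)    [QR: 5 ≡ 1 mod 4, sign kept]
  = -(4/5)    [69 ≡ 4 mod 5]
  = -(1/5)    [5 ≡ 5 mod 8 ⇒ (2/5)^2 = +1]
  = -1    [(1/5) = 1]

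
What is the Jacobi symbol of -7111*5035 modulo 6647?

1

By multiplicativity, (-7111·5035|6647) = (-7111|6647)·(5035|6647).
First factor (-7111|6647):
(-7111|6647)
  = -(7111|6647)    [6647 ≡ 3 mod 4 ⇒ (-1|6647) = -1]
  = -(464|6647)    [7111 ≡ 464 mod 6647]
  = -(29|6647)    [6647 ≡ 7 mod 8 ⇒ (2|6647)^4 = +1]
  = -(6647|29)    [QR: 29 ≡ 1 mod 4, sign kept]
  = -(6|29)    [6647 ≡ 6 mod 29]
  = (3|29)    [29 ≡ 5 mod 8 ⇒ (2|29) = -1]
  = (29|3)    [QR: 29 ≡ 1 mod 4, sign kept]
  = (2|3)    [29 ≡ 2 mod 3]
  = -(1|3)    [3 ≡ 3 mod 8 ⇒ (2|3) = -1]
  = -1    [(1|3) = 1]
Second factor (5035|6647):
(5035|6647)
  = -(6647|5035)    [QR: both ≡ 3 mod 4, sign flips]
  = -(1612|5035)    [6647 ≡ 1612 mod 5035]
  = -(403|5035)    [5035 ≡ 3 mod 8 ⇒ (2|5035)^2 = +1]
  = (5035|403)    [QR: both ≡ 3 mod 4, sign flips]
  = (199|403)    [5035 ≡ 199 mod 403]
  = -(403|199)    [QR: both ≡ 3 mod 4, sign flips]
  = -(5|199)    [403 ≡ 5 mod 199]
  = -(199|5)    [QR: 5 ≡ 1 mod 4, sign kept]
  = -(4|5)    [199 ≡ 4 mod 5]
  = -(1|5)    [5 ≡ 5 mod 8 ⇒ (2|5)^2 = +1]
  = -1    [(1|5) = 1]
Product: (-1)·(-1) = 1.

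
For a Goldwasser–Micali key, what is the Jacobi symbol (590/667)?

1

(590/667)
  = -(295/667)    [667 ≡ 3 mod 8 ⇒ (2/667) = -1]
  = (667/295)    [QR: both ≡ 3 mod 4, sign flips]
  = (77/295)    [667 ≡ 77 mod 295]
  = (295/77)    [QR: 77 ≡ 1 mod 4, sign kept]
  = (64/77)    [295 ≡ 64 mod 77]
  = (1/77)    [77 ≡ 5 mod 8 ⇒ (2/77)^6 = +1]
  = 1    [(1/77) = 1]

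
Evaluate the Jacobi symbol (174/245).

1

(174/245)
  = -(87/245)    [245 ≡ 5 mod 8 ⇒ (2/245) = -1]
  = -(245/87)    [QR: 245 ≡ 1 mod 4, sign kept]
  = -(71/87)    [245 ≡ 71 mod 87]
  = (87/71)    [QR: both ≡ 3 mod 4, sign flips]
  = (16/71)    [87 ≡ 16 mod 71]
  = (1/71)    [71 ≡ 7 mod 8 ⇒ (2/71)^4 = +1]
  = 1    [(1/71) = 1]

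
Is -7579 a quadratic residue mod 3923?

no

(-7579/3923)
  = (267/3923)    [-7579 ≡ 267 mod 3923]
  = -(3923/267)    [QR: both ≡ 3 mod 4, sign flips]
  = -(185/267)    [3923 ≡ 185 mod 267]
  = -(267/185)    [QR: 185 ≡ 1 mod 4, sign kept]
  = -(82/185)    [267 ≡ 82 mod 185]
  = -(41/185)    [185 ≡ 1 mod 8 ⇒ (2/185) = +1]
  = -(185/41)    [QR: 41 ≡ 1 mod 4, sign kept]
  = -(21/41)    [185 ≡ 21 mod 41]
  = -(41/21)    [QR: 21 ≡ 1 mod 4, sign kept]
  = -(20/21)    [41 ≡ 20 mod 21]
  = -(5/21)    [21 ≡ 5 mod 8 ⇒ (2/21)^2 = +1]
  = -(21/5)    [QR: 5 ≡ 1 mod 4, sign kept]
  = -(1/5)    [21 ≡ 1 mod 5]
  = -1    [(1/5) = 1]
The Legendre symbol is -1, so x^2 ≡ -7579 (mod 3923) has no solution.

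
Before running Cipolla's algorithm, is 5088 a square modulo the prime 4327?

(5088/4327)
  = (761/4327)    [5088 ≡ 761 mod 4327]
  = (4327/761)    [QR: 761 ≡ 1 mod 4, sign kept]
  = (522/761)    [4327 ≡ 522 mod 761]
  = (261/761)    [761 ≡ 1 mod 8 ⇒ (2/761) = +1]
  = (761/261)    [QR: 261 ≡ 1 mod 4, sign kept]
  = (239/261)    [761 ≡ 239 mod 261]
  = (261/239)    [QR: 261 ≡ 1 mod 4, sign kept]
  = (22/239)    [261 ≡ 22 mod 239]
  = (11/239)    [239 ≡ 7 mod 8 ⇒ (2/239) = +1]
  = -(239/11)    [QR: both ≡ 3 mod 4, sign flips]
  = -(8/11)    [239 ≡ 8 mod 11]
  = (1/11)    [11 ≡ 3 mod 8 ⇒ (2/11)^3 = -1]
  = 1    [(1/11) = 1]
(5088/4327) = 1, and 4327 is prime, so 5088 is a quadratic residue mod 4327.

yes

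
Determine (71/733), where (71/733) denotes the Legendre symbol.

-1

733 ≡ 1 (mod 4), so quadratic reciprocity gives (71/733) = (733/71). Reduce: 733 ≡ 23 (mod 71). Now have (23/71).
Both 23 ≡ 3 and 71 ≡ 3 (mod 4), so reciprocity gives (23/71) = -(71/23). Reduce: 71 ≡ 2 (mod 23). Now have -(2/23).
Factor out 2: 2 = 2. Since 23 ≡ 7 (mod 8), (2/23) = +1. Now have -(1/23).
(1/23) = 1. Collecting the sign factors: -1.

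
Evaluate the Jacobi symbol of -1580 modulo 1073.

Reduce the numerator: -1580 ≡ 566 (mod 1073), so (-1580 / 1073) = (566 / 1073).
Factor out 2: 566 = 2·283. Since 1073 ≡ 1 (mod 8), (2 / 1073) = +1. Now have (283 / 1073).
1073 ≡ 1 (mod 4), so quadratic reciprocity gives (283 / 1073) = (1073 / 283). Reduce: 1073 ≡ 224 (mod 283). Now have (224 / 283).
Factor out 2: 224 = 2^5·7. Since 283 ≡ 3 (mod 8), (2 / 283) = -1, and (2 / 283)^5 = -1. Now have -(7 / 283).
Both 7 ≡ 3 and 283 ≡ 3 (mod 4), so reciprocity gives (7 / 283) = -(283 / 7). Reduce: 283 ≡ 3 (mod 7). Now have (3 / 7).
Both 3 ≡ 3 and 7 ≡ 3 (mod 4), so reciprocity gives (3 / 7) = -(7 / 3). Reduce: 7 ≡ 1 (mod 3). Now have -(1 / 3).
(1 / 3) = 1. Collecting the sign factors: -1.

-1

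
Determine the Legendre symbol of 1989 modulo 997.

-1

(1989/997)
  = (992/997)    [1989 ≡ 992 mod 997]
  = -(31/997)    [997 ≡ 5 mod 8 ⇒ (2/997)^5 = -1]
  = -(997/31)    [QR: 997 ≡ 1 mod 4, sign kept]
  = -(5/31)    [997 ≡ 5 mod 31]
  = -(31/5)    [QR: 5 ≡ 1 mod 4, sign kept]
  = -(1/5)    [31 ≡ 1 mod 5]
  = -1    [(1/5) = 1]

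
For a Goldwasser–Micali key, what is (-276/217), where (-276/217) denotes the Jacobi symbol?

-1

(-276/217)
  = (276/217)    [217 ≡ 1 mod 4 ⇒ (-1/217) = +1]
  = (59/217)    [276 ≡ 59 mod 217]
  = (217/59)    [QR: 217 ≡ 1 mod 4, sign kept]
  = (40/59)    [217 ≡ 40 mod 59]
  = -(5/59)    [59 ≡ 3 mod 8 ⇒ (2/59)^3 = -1]
  = -(59/5)    [QR: 5 ≡ 1 mod 4, sign kept]
  = -(4/5)    [59 ≡ 4 mod 5]
  = -(1/5)    [5 ≡ 5 mod 8 ⇒ (2/5)^2 = +1]
  = -1    [(1/5) = 1]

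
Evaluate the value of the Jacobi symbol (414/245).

Reduce the numerator: 414 ≡ 169 (mod 245), so (414/245) = (169/245).
169 ≡ 1 (mod 4), so quadratic reciprocity gives (169/245) = (245/169). Reduce: 245 ≡ 76 (mod 169). Now have (76/169).
Factor out 2: 76 = 2^2·19. Since 169 ≡ 1 (mod 8), (2/169) = +1, and (2/169)^2 = +1. Now have (19/169).
169 ≡ 1 (mod 4), so quadratic reciprocity gives (19/169) = (169/19). Reduce: 169 ≡ 17 (mod 19). Now have (17/19).
17 ≡ 1 (mod 4), so quadratic reciprocity gives (17/19) = (19/17). Reduce: 19 ≡ 2 (mod 17). Now have (2/17).
Factor out 2: 2 = 2. Since 17 ≡ 1 (mod 8), (2/17) = +1. Now have (1/17).
(1/17) = 1. Collecting the sign factors: 1.

1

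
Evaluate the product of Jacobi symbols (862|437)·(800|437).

1

By multiplicativity, (862·800|437) = (862|437)·(800|437).
First factor (862|437):
Reduce the numerator: 862 ≡ 425 (mod 437), so (862|437) = (425|437).
425 ≡ 1 (mod 4), so quadratic reciprocity gives (425|437) = (437|425). Reduce: 437 ≡ 12 (mod 425). Now have (12|425).
Factor out 2: 12 = 2^2·3. Since 425 ≡ 1 (mod 8), (2|425) = +1, and (2|425)^2 = +1. Now have (3|425).
425 ≡ 1 (mod 4), so quadratic reciprocity gives (3|425) = (425|3). Reduce: 425 ≡ 2 (mod 3). Now have (2|3).
Factor out 2: 2 = 2. Since 3 ≡ 3 (mod 8), (2|3) = -1. Now have -(1|3).
(1|3) = 1. Collecting the sign factors: -1.
Second factor (800|437):
Reduce the numerator: 800 ≡ 363 (mod 437), so (800|437) = (363|437).
437 ≡ 1 (mod 4), so quadratic reciprocity gives (363|437) = (437|363). Reduce: 437 ≡ 74 (mod 363). Now have (74|363).
Factor out 2: 74 = 2·37. Since 363 ≡ 3 (mod 8), (2|363) = -1. Now have -(37|363).
37 ≡ 1 (mod 4), so quadratic reciprocity gives (37|363) = (363|37). Reduce: 363 ≡ 30 (mod 37). Now have -(30|37).
Factor out 2: 30 = 2·15. Since 37 ≡ 5 (mod 8), (2|37) = -1. Now have (15|37).
37 ≡ 1 (mod 4), so quadratic reciprocity gives (15|37) = (37|15). Reduce: 37 ≡ 7 (mod 15). Now have (7|15).
Both 7 ≡ 3 and 15 ≡ 3 (mod 4), so reciprocity gives (7|15) = -(15|7). Reduce: 15 ≡ 1 (mod 7). Now have -(1|7).
(1|7) = 1. Collecting the sign factors: -1.
Product: (-1)·(-1) = 1.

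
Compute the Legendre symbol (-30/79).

1

Reduce the numerator: -30 ≡ 49 (mod 79), so (-30/79) = (49/79).
49 ≡ 1 (mod 4), so quadratic reciprocity gives (49/79) = (79/49). Reduce: 79 ≡ 30 (mod 49). Now have (30/49).
Factor out 2: 30 = 2·15. Since 49 ≡ 1 (mod 8), (2/49) = +1. Now have (15/49).
49 ≡ 1 (mod 4), so quadratic reciprocity gives (15/49) = (49/15). Reduce: 49 ≡ 4 (mod 15). Now have (4/15).
Factor out 2: 4 = 2^2. Since 15 ≡ 7 (mod 8), (2/15) = +1, and (2/15)^2 = +1. Now have (1/15).
(1/15) = 1. Collecting the sign factors: 1.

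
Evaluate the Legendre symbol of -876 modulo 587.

Pull out -1: (-876 / 587) = (-1 / 587)·(876 / 587). Since 587 ≡ 3 (mod 4), (-1 / 587) = -1. Now have -(876 / 587).
Reduce the numerator: 876 ≡ 289 (mod 587), so (876 / 587) = (289 / 587).
289 ≡ 1 (mod 4), so quadratic reciprocity gives (289 / 587) = (587 / 289). Reduce: 587 ≡ 9 (mod 289). Now have -(9 / 289).
9 ≡ 1 (mod 4), so quadratic reciprocity gives (9 / 289) = (289 / 9). Reduce: 289 ≡ 1 (mod 9). Now have -(1 / 9).
(1 / 9) = 1. Collecting the sign factors: -1.

-1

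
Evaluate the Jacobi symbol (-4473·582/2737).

0

By multiplicativity, (-4473·582/2737) = (-4473/2737)·(582/2737).
First factor (-4473/2737):
(-4473/2737)
  = (4473/2737)    [2737 ≡ 1 mod 4 ⇒ (-1/2737) = +1]
  = (1736/2737)    [4473 ≡ 1736 mod 2737]
  = (217/2737)    [2737 ≡ 1 mod 8 ⇒ (2/2737)^3 = +1]
  = (2737/217)    [QR: 217 ≡ 1 mod 4, sign kept]
  = (133/217)    [2737 ≡ 133 mod 217]
  = (217/133)    [QR: 133 ≡ 1 mod 4, sign kept]
  = (84/133)    [217 ≡ 84 mod 133]
  = (21/133)    [133 ≡ 5 mod 8 ⇒ (2/133)^2 = +1]
  = (133/21)    [QR: 21 ≡ 1 mod 4, sign kept]
  = (7/21)    [133 ≡ 7 mod 21]
  = (21/7)    [QR: 21 ≡ 1 mod 4, sign kept]
  = (0/7)    [21 ≡ 0 mod 7]
  = 0    [numerator 0, gcd > 1]
Second factor (582/2737):
(582/2737)
  = (291/2737)    [2737 ≡ 1 mod 8 ⇒ (2/2737) = +1]
  = (2737/291)    [QR: 2737 ≡ 1 mod 4, sign kept]
  = (118/291)    [2737 ≡ 118 mod 291]
  = -(59/291)    [291 ≡ 3 mod 8 ⇒ (2/291) = -1]
  = (291/59)    [QR: both ≡ 3 mod 4, sign flips]
  = (55/59)    [291 ≡ 55 mod 59]
  = -(59/55)    [QR: both ≡ 3 mod 4, sign flips]
  = -(4/55)    [59 ≡ 4 mod 55]
  = -(1/55)    [55 ≡ 7 mod 8 ⇒ (2/55)^2 = +1]
  = -1    [(1/55) = 1]
Product: (0)·(-1) = 0.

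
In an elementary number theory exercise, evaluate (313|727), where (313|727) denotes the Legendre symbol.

313 ≡ 1 (mod 4), so quadratic reciprocity gives (313|727) = (727|313). Reduce: 727 ≡ 101 (mod 313). Now have (101|313).
101 ≡ 1 (mod 4), so quadratic reciprocity gives (101|313) = (313|101). Reduce: 313 ≡ 10 (mod 101). Now have (10|101).
Factor out 2: 10 = 2·5. Since 101 ≡ 5 (mod 8), (2|101) = -1. Now have -(5|101).
5 ≡ 1 (mod 4), so quadratic reciprocity gives (5|101) = (101|5). Reduce: 101 ≡ 1 (mod 5). Now have -(1|5).
(1|5) = 1. Collecting the sign factors: -1.

-1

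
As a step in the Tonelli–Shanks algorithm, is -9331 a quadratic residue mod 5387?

(-9331|5387)
  = (1443|5387)    [-9331 ≡ 1443 mod 5387]
  = -(5387|1443)    [QR: both ≡ 3 mod 4, sign flips]
  = -(1058|1443)    [5387 ≡ 1058 mod 1443]
  = (529|1443)    [1443 ≡ 3 mod 8 ⇒ (2|1443) = -1]
  = (1443|529)    [QR: 529 ≡ 1 mod 4, sign kept]
  = (385|529)    [1443 ≡ 385 mod 529]
  = (529|385)    [QR: 385 ≡ 1 mod 4, sign kept]
  = (144|385)    [529 ≡ 144 mod 385]
  = (9|385)    [385 ≡ 1 mod 8 ⇒ (2|385)^4 = +1]
  = (385|9)    [QR: 9 ≡ 1 mod 4, sign kept]
  = (7|9)    [385 ≡ 7 mod 9]
  = (9|7)    [QR: 9 ≡ 1 mod 4, sign kept]
  = (2|7)    [9 ≡ 2 mod 7]
  = (1|7)    [7 ≡ 7 mod 8 ⇒ (2|7) = +1]
  = 1    [(1|7) = 1]
(-9331|5387) = 1, and 5387 is prime, so -9331 is a quadratic residue mod 5387.

yes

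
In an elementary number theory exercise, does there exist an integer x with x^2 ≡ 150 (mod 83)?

Reduce the numerator: 150 ≡ 67 (mod 83), so (150|83) = (67|83).
Both 67 ≡ 3 and 83 ≡ 3 (mod 4), so reciprocity gives (67|83) = -(83|67). Reduce: 83 ≡ 16 (mod 67). Now have -(16|67).
Factor out 2: 16 = 2^4. Since 67 ≡ 3 (mod 8), (2|67) = -1, and (2|67)^4 = +1. Now have -(1|67).
(1|67) = 1. Collecting the sign factors: -1.
(150|83) = -1, and 83 is prime, so 150 is not a quadratic residue mod 83.

no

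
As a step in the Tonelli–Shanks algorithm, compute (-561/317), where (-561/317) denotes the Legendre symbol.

1

(-561/317)
  = (73/317)    [-561 ≡ 73 mod 317]
  = (317/73)    [QR: 73 ≡ 1 mod 4, sign kept]
  = (25/73)    [317 ≡ 25 mod 73]
  = (73/25)    [QR: 25 ≡ 1 mod 4, sign kept]
  = (23/25)    [73 ≡ 23 mod 25]
  = (25/23)    [QR: 25 ≡ 1 mod 4, sign kept]
  = (2/23)    [25 ≡ 2 mod 23]
  = (1/23)    [23 ≡ 7 mod 8 ⇒ (2/23) = +1]
  = 1    [(1/23) = 1]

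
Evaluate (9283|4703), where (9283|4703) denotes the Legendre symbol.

Reduce the numerator: 9283 ≡ 4580 (mod 4703), so (9283|4703) = (4580|4703).
Factor out 2: 4580 = 2^2·1145. Since 4703 ≡ 7 (mod 8), (2|4703) = +1, and (2|4703)^2 = +1. Now have (1145|4703).
1145 ≡ 1 (mod 4), so quadratic reciprocity gives (1145|4703) = (4703|1145). Reduce: 4703 ≡ 123 (mod 1145). Now have (123|1145).
1145 ≡ 1 (mod 4), so quadratic reciprocity gives (123|1145) = (1145|123). Reduce: 1145 ≡ 38 (mod 123). Now have (38|123).
Factor out 2: 38 = 2·19. Since 123 ≡ 3 (mod 8), (2|123) = -1. Now have -(19|123).
Both 19 ≡ 3 and 123 ≡ 3 (mod 4), so reciprocity gives (19|123) = -(123|19). Reduce: 123 ≡ 9 (mod 19). Now have (9|19).
9 ≡ 1 (mod 4), so quadratic reciprocity gives (9|19) = (19|9). Reduce: 19 ≡ 1 (mod 9). Now have (1|9).
(1|9) = 1. Collecting the sign factors: 1.

1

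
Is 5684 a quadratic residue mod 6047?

no

(5684|6047)
  = (1421|6047)    [6047 ≡ 7 mod 8 ⇒ (2|6047)^2 = +1]
  = (6047|1421)    [QR: 1421 ≡ 1 mod 4, sign kept]
  = (363|1421)    [6047 ≡ 363 mod 1421]
  = (1421|363)    [QR: 1421 ≡ 1 mod 4, sign kept]
  = (332|363)    [1421 ≡ 332 mod 363]
  = (83|363)    [363 ≡ 3 mod 8 ⇒ (2|363)^2 = +1]
  = -(363|83)    [QR: both ≡ 3 mod 4, sign flips]
  = -(31|83)    [363 ≡ 31 mod 83]
  = (83|31)    [QR: both ≡ 3 mod 4, sign flips]
  = (21|31)    [83 ≡ 21 mod 31]
  = (31|21)    [QR: 21 ≡ 1 mod 4, sign kept]
  = (10|21)    [31 ≡ 10 mod 21]
  = -(5|21)    [21 ≡ 5 mod 8 ⇒ (2|21) = -1]
  = -(21|5)    [QR: 5 ≡ 1 mod 4, sign kept]
  = -(1|5)    [21 ≡ 1 mod 5]
  = -1    [(1|5) = 1]
The Legendre symbol is -1, so x^2 ≡ 5684 (mod 6047) has no solution.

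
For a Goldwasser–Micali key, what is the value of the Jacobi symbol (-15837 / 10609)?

Pull out -1: (-15837 / 10609) = (-1 / 10609)·(15837 / 10609). Since 10609 ≡ 1 (mod 4), (-1 / 10609) = +1. Now have (15837 / 10609).
Reduce the numerator: 15837 ≡ 5228 (mod 10609), so (15837 / 10609) = (5228 / 10609).
Factor out 2: 5228 = 2^2·1307. Since 10609 ≡ 1 (mod 8), (2 / 10609) = +1, and (2 / 10609)^2 = +1. Now have (1307 / 10609).
10609 ≡ 1 (mod 4), so quadratic reciprocity gives (1307 / 10609) = (10609 / 1307). Reduce: 10609 ≡ 153 (mod 1307). Now have (153 / 1307).
153 ≡ 1 (mod 4), so quadratic reciprocity gives (153 / 1307) = (1307 / 153). Reduce: 1307 ≡ 83 (mod 153). Now have (83 / 153).
153 ≡ 1 (mod 4), so quadratic reciprocity gives (83 / 153) = (153 / 83). Reduce: 153 ≡ 70 (mod 83). Now have (70 / 83).
Factor out 2: 70 = 2·35. Since 83 ≡ 3 (mod 8), (2 / 83) = -1. Now have -(35 / 83).
Both 35 ≡ 3 and 83 ≡ 3 (mod 4), so reciprocity gives (35 / 83) = -(83 / 35). Reduce: 83 ≡ 13 (mod 35). Now have (13 / 35).
13 ≡ 1 (mod 4), so quadratic reciprocity gives (13 / 35) = (35 / 13). Reduce: 35 ≡ 9 (mod 13). Now have (9 / 13).
9 ≡ 1 (mod 4), so quadratic reciprocity gives (9 / 13) = (13 / 9). Reduce: 13 ≡ 4 (mod 9). Now have (4 / 9).
Factor out 2: 4 = 2^2. Since 9 ≡ 1 (mod 8), (2 / 9) = +1, and (2 / 9)^2 = +1. Now have (1 / 9).
(1 / 9) = 1. Collecting the sign factors: 1.

1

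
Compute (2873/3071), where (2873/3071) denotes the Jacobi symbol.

-1

(2873/3071)
  = (3071/2873)    [QR: 2873 ≡ 1 mod 4, sign kept]
  = (198/2873)    [3071 ≡ 198 mod 2873]
  = (99/2873)    [2873 ≡ 1 mod 8 ⇒ (2/2873) = +1]
  = (2873/99)    [QR: 2873 ≡ 1 mod 4, sign kept]
  = (2/99)    [2873 ≡ 2 mod 99]
  = -(1/99)    [99 ≡ 3 mod 8 ⇒ (2/99) = -1]
  = -1    [(1/99) = 1]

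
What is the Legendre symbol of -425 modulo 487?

(-425/487)
  = -(425/487)    [487 ≡ 3 mod 4 ⇒ (-1/487) = -1]
  = -(487/425)    [QR: 425 ≡ 1 mod 4, sign kept]
  = -(62/425)    [487 ≡ 62 mod 425]
  = -(31/425)    [425 ≡ 1 mod 8 ⇒ (2/425) = +1]
  = -(425/31)    [QR: 425 ≡ 1 mod 4, sign kept]
  = -(22/31)    [425 ≡ 22 mod 31]
  = -(11/31)    [31 ≡ 7 mod 8 ⇒ (2/31) = +1]
  = (31/11)    [QR: both ≡ 3 mod 4, sign flips]
  = (9/11)    [31 ≡ 9 mod 11]
  = (11/9)    [QR: 9 ≡ 1 mod 4, sign kept]
  = (2/9)    [11 ≡ 2 mod 9]
  = (1/9)    [9 ≡ 1 mod 8 ⇒ (2/9) = +1]
  = 1    [(1/9) = 1]

1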